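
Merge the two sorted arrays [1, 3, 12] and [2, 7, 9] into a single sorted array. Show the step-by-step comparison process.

Merging process:

Compare 1 vs 2: take 1 from left. Merged: [1]
Compare 3 vs 2: take 2 from right. Merged: [1, 2]
Compare 3 vs 7: take 3 from left. Merged: [1, 2, 3]
Compare 12 vs 7: take 7 from right. Merged: [1, 2, 3, 7]
Compare 12 vs 9: take 9 from right. Merged: [1, 2, 3, 7, 9]
Append remaining from left: [12]. Merged: [1, 2, 3, 7, 9, 12]

Final merged array: [1, 2, 3, 7, 9, 12]
Total comparisons: 5

The merged array is [1, 2, 3, 7, 9, 12], requiring 5 comparisons. The merge step runs in O(n) time where n is the total number of elements.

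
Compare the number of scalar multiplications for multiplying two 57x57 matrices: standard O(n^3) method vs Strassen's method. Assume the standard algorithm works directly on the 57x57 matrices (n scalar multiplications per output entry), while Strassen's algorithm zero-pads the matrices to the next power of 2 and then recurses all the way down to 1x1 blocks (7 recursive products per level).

Matrix multiplication for 57x57 matrices:

Strassen's algorithm requires power-of-2 dimensions. Pad 57x57 to 64x64 (next power of 2).

Standard algorithm: 57^3 = 185193 multiplications
Strassen's algorithm: 7^(log2(64)) = 7^6 = 117649 multiplications
Savings: 185193 - 117649 = 67544 multiplications

Standard: 185193 multiplications (57^3). Strassen: 117649 multiplications (7^6, after padding to 64x64). Strassen reduces 8 recursive multiplications to 7 at each level.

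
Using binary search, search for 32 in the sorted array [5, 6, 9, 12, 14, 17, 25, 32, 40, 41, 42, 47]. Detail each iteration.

Binary search for 32 in [5, 6, 9, 12, 14, 17, 25, 32, 40, 41, 42, 47]:

lo=0, hi=11, mid=5, arr[mid]=17 -> 17 < 32, search right half
lo=6, hi=11, mid=8, arr[mid]=40 -> 40 > 32, search left half
lo=6, hi=7, mid=6, arr[mid]=25 -> 25 < 32, search right half
lo=7, hi=7, mid=7, arr[mid]=32 -> Found target at index 7!

Binary search finds 32 at index 7 after 4 comparisons. The search repeatedly halves the search space by comparing with the middle element.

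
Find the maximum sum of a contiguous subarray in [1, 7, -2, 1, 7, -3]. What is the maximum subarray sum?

Using Kadane's algorithm on [1, 7, -2, 1, 7, -3]:

Scanning through the array:
Position 1 (value 7): max_ending_here = 8, max_so_far = 8
Position 2 (value -2): max_ending_here = 6, max_so_far = 8
Position 3 (value 1): max_ending_here = 7, max_so_far = 8
Position 4 (value 7): max_ending_here = 14, max_so_far = 14
Position 5 (value -3): max_ending_here = 11, max_so_far = 14

Maximum subarray: [1, 7, -2, 1, 7]
Maximum sum: 14

The maximum subarray is [1, 7, -2, 1, 7] with sum 14. This subarray runs from index 0 to index 4.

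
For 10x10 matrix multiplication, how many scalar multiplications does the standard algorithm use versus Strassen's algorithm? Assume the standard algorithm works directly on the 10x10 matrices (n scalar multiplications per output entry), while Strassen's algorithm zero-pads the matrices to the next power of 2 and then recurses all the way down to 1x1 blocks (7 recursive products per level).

Matrix multiplication for 10x10 matrices:

Strassen's algorithm requires power-of-2 dimensions. Pad 10x10 to 16x16 (next power of 2).

Standard algorithm: 10^3 = 1000 multiplications
Strassen's algorithm: 7^(log2(16)) = 7^4 = 2401 multiplications
Difference: 1000 - 2401 = -1401 (Strassen uses MORE here due to padding overhead — for small or just-over-power-of-2 n, padding can outweigh the per-level savings)

Standard: 1000 multiplications (10^3). Strassen: 2401 multiplications (7^4, after padding to 16x16). Strassen reduces 8 recursive multiplications to 7 at each level.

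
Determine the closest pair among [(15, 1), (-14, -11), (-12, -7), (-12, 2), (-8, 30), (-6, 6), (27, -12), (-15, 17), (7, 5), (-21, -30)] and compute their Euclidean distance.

Computing all pairwise distances among 10 points:

d((15, 1), (-14, -11)) = 31.3847
d((15, 1), (-12, -7)) = 28.1603
d((15, 1), (-12, 2)) = 27.0185
d((15, 1), (-8, 30)) = 37.0135
d((15, 1), (-6, 6)) = 21.587
d((15, 1), (27, -12)) = 17.6918
d((15, 1), (-15, 17)) = 34.0
d((15, 1), (7, 5)) = 8.9443
d((15, 1), (-21, -30)) = 47.5079
d((-14, -11), (-12, -7)) = 4.4721 <-- minimum
d((-14, -11), (-12, 2)) = 13.1529
d((-14, -11), (-8, 30)) = 41.4367
d((-14, -11), (-6, 6)) = 18.7883
d((-14, -11), (27, -12)) = 41.0122
d((-14, -11), (-15, 17)) = 28.0179
d((-14, -11), (7, 5)) = 26.4008
d((-14, -11), (-21, -30)) = 20.2485
d((-12, -7), (-12, 2)) = 9.0
d((-12, -7), (-8, 30)) = 37.2156
d((-12, -7), (-6, 6)) = 14.3178
d((-12, -7), (27, -12)) = 39.3192
d((-12, -7), (-15, 17)) = 24.1868
d((-12, -7), (7, 5)) = 22.4722
d((-12, -7), (-21, -30)) = 24.6982
d((-12, 2), (-8, 30)) = 28.2843
d((-12, 2), (-6, 6)) = 7.2111
d((-12, 2), (27, -12)) = 41.4367
d((-12, 2), (-15, 17)) = 15.2971
d((-12, 2), (7, 5)) = 19.2354
d((-12, 2), (-21, -30)) = 33.2415
d((-8, 30), (-6, 6)) = 24.0832
d((-8, 30), (27, -12)) = 54.6717
d((-8, 30), (-15, 17)) = 14.7648
d((-8, 30), (7, 5)) = 29.1548
d((-8, 30), (-21, -30)) = 61.3922
d((-6, 6), (27, -12)) = 37.5899
d((-6, 6), (-15, 17)) = 14.2127
d((-6, 6), (7, 5)) = 13.0384
d((-6, 6), (-21, -30)) = 39.0
d((27, -12), (-15, 17)) = 51.0392
d((27, -12), (7, 5)) = 26.2488
d((27, -12), (-21, -30)) = 51.264
d((-15, 17), (7, 5)) = 25.0599
d((-15, 17), (-21, -30)) = 47.3814
d((7, 5), (-21, -30)) = 44.8219

Closest pair: (-14, -11) and (-12, -7) with distance 4.4721

The closest pair is (-14, -11) and (-12, -7) with Euclidean distance 4.4721. For 10 points, brute-force pairwise comparison is shown above. For large n, the divide-and-conquer algorithm (sort by x, recurse on halves, check the dividing strip) achieves O(n log n).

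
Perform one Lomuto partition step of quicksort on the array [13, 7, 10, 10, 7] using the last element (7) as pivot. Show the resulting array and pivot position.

Lomuto partition with pivot = 7:

Initial array: [13, 7, 10, 10, 7]

arr[0]=13 > 7: no swap
arr[1]=7 <= 7: swap with position 0, array becomes [7, 13, 10, 10, 7]
arr[2]=10 > 7: no swap
arr[3]=10 > 7: no swap

Place pivot at position 1: [7, 7, 10, 10, 13]
Pivot position: 1

After partitioning with pivot 7, the array becomes [7, 7, 10, 10, 13]. The pivot is placed at index 1. All elements to the left of the pivot are <= 7, and all elements to the right are > 7.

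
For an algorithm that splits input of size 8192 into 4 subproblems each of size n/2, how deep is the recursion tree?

For divide and conquer with division factor 2:

Problem sizes at each level:
Level 0: 8192
Level 1: 4096
Level 2: 2048
Level 3: 1024
Level 4: 512
Level 5: 256
Level 6: 128
Level 7: 64
Level 8: 32
Level 9: 16
Level 10: 8
Level 11: 4
Level 12: 2
Level 13: 1

The root is level 0 and the size-1 base case is level 13 (the tree spans levels 0 through 13, i.e. 14 levels counting the root), so the depth is the number of divisions: log_2(8192) = 13

The recursion tree depth is log_2(8192) = 13. At each level, the problem size is divided by 2, so it takes 13 divisions to reduce to a base case of size 1. The algorithm makes 4 recursive calls at each level.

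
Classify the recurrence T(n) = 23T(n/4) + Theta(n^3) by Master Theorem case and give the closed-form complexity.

Master Theorem for T(n) = 23T(n/4) + O(n^3):

a = 23, b = 4, c = 3
log_b(a) = log_4(23) = 2.2618

Case 3: c = 3 > log_4(23) = 2.2618
T(n) = O(n^3) = O(n^3)

For T(n) = 23T(n/4) + O(n^3): log_4(23) = 2.2618. This is Case 3 of the Master Theorem (c > log_b(a), work dominated by root), giving O(n^3).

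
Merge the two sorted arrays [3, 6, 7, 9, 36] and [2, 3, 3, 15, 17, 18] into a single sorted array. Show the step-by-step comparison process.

Merging process:

Compare 3 vs 2: take 2 from right. Merged: [2]
Compare 3 vs 3: take 3 from left. Merged: [2, 3]
Compare 6 vs 3: take 3 from right. Merged: [2, 3, 3]
Compare 6 vs 3: take 3 from right. Merged: [2, 3, 3, 3]
Compare 6 vs 15: take 6 from left. Merged: [2, 3, 3, 3, 6]
Compare 7 vs 15: take 7 from left. Merged: [2, 3, 3, 3, 6, 7]
Compare 9 vs 15: take 9 from left. Merged: [2, 3, 3, 3, 6, 7, 9]
Compare 36 vs 15: take 15 from right. Merged: [2, 3, 3, 3, 6, 7, 9, 15]
Compare 36 vs 17: take 17 from right. Merged: [2, 3, 3, 3, 6, 7, 9, 15, 17]
Compare 36 vs 18: take 18 from right. Merged: [2, 3, 3, 3, 6, 7, 9, 15, 17, 18]
Append remaining from left: [36]. Merged: [2, 3, 3, 3, 6, 7, 9, 15, 17, 18, 36]

Final merged array: [2, 3, 3, 3, 6, 7, 9, 15, 17, 18, 36]
Total comparisons: 10

The merged array is [2, 3, 3, 3, 6, 7, 9, 15, 17, 18, 36], requiring 10 comparisons. The merge step runs in O(n) time where n is the total number of elements.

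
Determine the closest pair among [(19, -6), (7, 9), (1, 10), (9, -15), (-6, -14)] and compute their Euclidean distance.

Computing all pairwise distances among 5 points:

d((19, -6), (7, 9)) = 19.2094
d((19, -6), (1, 10)) = 24.0832
d((19, -6), (9, -15)) = 13.4536
d((19, -6), (-6, -14)) = 26.2488
d((7, 9), (1, 10)) = 6.0828 <-- minimum
d((7, 9), (9, -15)) = 24.0832
d((7, 9), (-6, -14)) = 26.4197
d((1, 10), (9, -15)) = 26.2488
d((1, 10), (-6, -14)) = 25.0
d((9, -15), (-6, -14)) = 15.0333

Closest pair: (7, 9) and (1, 10) with distance 6.0828

The closest pair is (7, 9) and (1, 10) with Euclidean distance 6.0828. For 5 points, brute-force pairwise comparison is shown above. For large n, the divide-and-conquer algorithm (sort by x, recurse on halves, check the dividing strip) achieves O(n log n).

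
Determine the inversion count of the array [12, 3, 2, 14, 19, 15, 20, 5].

Finding inversions in [12, 3, 2, 14, 19, 15, 20, 5]:

(0, 1): arr[0]=12 > arr[1]=3
(0, 2): arr[0]=12 > arr[2]=2
(0, 7): arr[0]=12 > arr[7]=5
(1, 2): arr[1]=3 > arr[2]=2
(3, 7): arr[3]=14 > arr[7]=5
(4, 5): arr[4]=19 > arr[5]=15
(4, 7): arr[4]=19 > arr[7]=5
(5, 7): arr[5]=15 > arr[7]=5
(6, 7): arr[6]=20 > arr[7]=5

Total inversions: 9

The array has 9 inversion(s): (0,1), (0,2), (0,7), (1,2), (3,7), (4,5), (4,7), (5,7), (6,7). Each pair (i,j) satisfies i < j and arr[i] > arr[j].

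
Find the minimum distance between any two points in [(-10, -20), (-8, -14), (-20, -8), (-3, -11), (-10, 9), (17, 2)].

Computing all pairwise distances among 6 points:

d((-10, -20), (-8, -14)) = 6.3246
d((-10, -20), (-20, -8)) = 15.6205
d((-10, -20), (-3, -11)) = 11.4018
d((-10, -20), (-10, 9)) = 29.0
d((-10, -20), (17, 2)) = 34.8281
d((-8, -14), (-20, -8)) = 13.4164
d((-8, -14), (-3, -11)) = 5.831 <-- minimum
d((-8, -14), (-10, 9)) = 23.0868
d((-8, -14), (17, 2)) = 29.6816
d((-20, -8), (-3, -11)) = 17.2627
d((-20, -8), (-10, 9)) = 19.7231
d((-20, -8), (17, 2)) = 38.3275
d((-3, -11), (-10, 9)) = 21.1896
d((-3, -11), (17, 2)) = 23.8537
d((-10, 9), (17, 2)) = 27.8927

Closest pair: (-8, -14) and (-3, -11) with distance 5.831

The closest pair is (-8, -14) and (-3, -11) with Euclidean distance 5.831. For 6 points, brute-force pairwise comparison is shown above. For large n, the divide-and-conquer algorithm (sort by x, recurse on halves, check the dividing strip) achieves O(n log n).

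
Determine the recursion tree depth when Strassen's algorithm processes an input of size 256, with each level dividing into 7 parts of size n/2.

For divide and conquer with division factor 2:

Problem sizes at each level:
Level 0: 256
Level 1: 128
Level 2: 64
Level 3: 32
Level 4: 16
Level 5: 8
Level 6: 4
Level 7: 2
Level 8: 1

The root is level 0 and the size-1 base case is level 8 (the tree spans levels 0 through 8, i.e. 9 levels counting the root), so the depth is the number of divisions: log_2(256) = 8

The recursion tree depth is log_2(256) = 8. At each level, the problem size is divided by 2, so it takes 8 divisions to reduce to a base case of size 1. The algorithm makes 7 recursive calls at each level.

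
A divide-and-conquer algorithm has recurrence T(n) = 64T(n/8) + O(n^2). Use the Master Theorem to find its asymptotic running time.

Master Theorem for T(n) = 64T(n/8) + O(n^2):

a = 64, b = 8, c = 2
log_b(a) = log_8(64) = 2.0000

Case 2: c = 2 = log_8(64) = 2.0000
T(n) = O(n^2 log n) = O(n^2 log n)

For T(n) = 64T(n/8) + O(n^2): log_8(64) = 2.0000. This is Case 2 of the Master Theorem (c = log_b(a), equal work at all levels), giving O(n^2 log n).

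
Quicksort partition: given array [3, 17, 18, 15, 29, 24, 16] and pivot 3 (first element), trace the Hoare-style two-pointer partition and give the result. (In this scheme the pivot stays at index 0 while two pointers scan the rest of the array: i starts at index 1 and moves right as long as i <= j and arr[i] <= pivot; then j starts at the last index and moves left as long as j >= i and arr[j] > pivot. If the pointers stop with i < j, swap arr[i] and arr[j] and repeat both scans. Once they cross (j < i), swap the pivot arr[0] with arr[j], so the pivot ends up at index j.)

Hoare-style two-pointer partition with pivot = 3:

Initial array: [3, 17, 18, 15, 29, 24, 16]

Pointers start at i = 1, j = 6.
i ends at 1, j ends at 0: the pointers have crossed (j < i), so scanning stops.

j = 0, so swapping arr[0] with arr[j] leaves the pivot at position 0: [3, 17, 18, 15, 29, 24, 16]
Pivot position: 0

After partitioning with pivot 3, the array becomes [3, 17, 18, 15, 29, 24, 16]. The pivot is placed at index 0. All elements to the left of the pivot are <= 3, and all elements to the right are > 3.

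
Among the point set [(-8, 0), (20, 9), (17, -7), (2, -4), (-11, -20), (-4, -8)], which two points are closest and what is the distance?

Computing all pairwise distances among 6 points:

d((-8, 0), (20, 9)) = 29.4109
d((-8, 0), (17, -7)) = 25.9615
d((-8, 0), (2, -4)) = 10.7703
d((-8, 0), (-11, -20)) = 20.2237
d((-8, 0), (-4, -8)) = 8.9443
d((20, 9), (17, -7)) = 16.2788
d((20, 9), (2, -4)) = 22.2036
d((20, 9), (-11, -20)) = 42.45
d((20, 9), (-4, -8)) = 29.4109
d((17, -7), (2, -4)) = 15.2971
d((17, -7), (-11, -20)) = 30.8707
d((17, -7), (-4, -8)) = 21.0238
d((2, -4), (-11, -20)) = 20.6155
d((2, -4), (-4, -8)) = 7.2111 <-- minimum
d((-11, -20), (-4, -8)) = 13.8924

Closest pair: (2, -4) and (-4, -8) with distance 7.2111

The closest pair is (2, -4) and (-4, -8) with Euclidean distance 7.2111. For 6 points, brute-force pairwise comparison is shown above. For large n, the divide-and-conquer algorithm (sort by x, recurse on halves, check the dividing strip) achieves O(n log n).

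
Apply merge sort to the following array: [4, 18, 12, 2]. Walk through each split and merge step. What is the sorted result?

Merge sort trace:

Split: [4, 18, 12, 2] -> [4, 18] and [12, 2]
  Split: [4, 18] -> [4] and [18]
  Merge: [4] + [18] -> [4, 18]
  Split: [12, 2] -> [12] and [2]
  Merge: [12] + [2] -> [2, 12]
Merge: [4, 18] + [2, 12] -> [2, 4, 12, 18]

Final sorted array: [2, 4, 12, 18]

The merge sort proceeds by recursively splitting the array and merging sorted halves.
After all merges, the sorted array is [2, 4, 12, 18].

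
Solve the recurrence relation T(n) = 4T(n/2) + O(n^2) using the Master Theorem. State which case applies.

Master Theorem for T(n) = 4T(n/2) + O(n^2):

a = 4, b = 2, c = 2
log_b(a) = log_2(4) = 2.0000

Case 2: c = 2 = log_2(4) = 2.0000
T(n) = O(n^2 log n) = O(n^2 log n)

For T(n) = 4T(n/2) + O(n^2): log_2(4) = 2.0000. This is Case 2 of the Master Theorem (c = log_b(a), equal work at all levels), giving O(n^2 log n).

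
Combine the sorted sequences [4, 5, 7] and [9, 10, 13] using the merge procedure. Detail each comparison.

Merging process:

Compare 4 vs 9: take 4 from left. Merged: [4]
Compare 5 vs 9: take 5 from left. Merged: [4, 5]
Compare 7 vs 9: take 7 from left. Merged: [4, 5, 7]
Append remaining from right: [9, 10, 13]. Merged: [4, 5, 7, 9, 10, 13]

Final merged array: [4, 5, 7, 9, 10, 13]
Total comparisons: 3

The merged array is [4, 5, 7, 9, 10, 13], requiring 3 comparisons. The merge step runs in O(n) time where n is the total number of elements.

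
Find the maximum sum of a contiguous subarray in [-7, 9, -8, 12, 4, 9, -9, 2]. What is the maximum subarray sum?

Using Kadane's algorithm on [-7, 9, -8, 12, 4, 9, -9, 2]:

Scanning through the array:
Position 1 (value 9): max_ending_here = 9, max_so_far = 9
Position 2 (value -8): max_ending_here = 1, max_so_far = 9
Position 3 (value 12): max_ending_here = 13, max_so_far = 13
Position 4 (value 4): max_ending_here = 17, max_so_far = 17
Position 5 (value 9): max_ending_here = 26, max_so_far = 26
Position 6 (value -9): max_ending_here = 17, max_so_far = 26
Position 7 (value 2): max_ending_here = 19, max_so_far = 26

Maximum subarray: [9, -8, 12, 4, 9]
Maximum sum: 26

The maximum subarray is [9, -8, 12, 4, 9] with sum 26. This subarray runs from index 1 to index 5.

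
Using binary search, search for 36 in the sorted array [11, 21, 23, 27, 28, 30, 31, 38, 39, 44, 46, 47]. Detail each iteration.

Binary search for 36 in [11, 21, 23, 27, 28, 30, 31, 38, 39, 44, 46, 47]:

lo=0, hi=11, mid=5, arr[mid]=30 -> 30 < 36, search right half
lo=6, hi=11, mid=8, arr[mid]=39 -> 39 > 36, search left half
lo=6, hi=7, mid=6, arr[mid]=31 -> 31 < 36, search right half
lo=7, hi=7, mid=7, arr[mid]=38 -> 38 > 36, search left half
lo=7 > hi=6, target 36 not found

Binary search determines that 36 is not in the array after 4 comparisons. The search space was exhausted without finding the target.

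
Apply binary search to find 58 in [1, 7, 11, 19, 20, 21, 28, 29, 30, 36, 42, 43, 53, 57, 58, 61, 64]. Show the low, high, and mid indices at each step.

Binary search for 58 in [1, 7, 11, 19, 20, 21, 28, 29, 30, 36, 42, 43, 53, 57, 58, 61, 64]:

lo=0, hi=16, mid=8, arr[mid]=30 -> 30 < 58, search right half
lo=9, hi=16, mid=12, arr[mid]=53 -> 53 < 58, search right half
lo=13, hi=16, mid=14, arr[mid]=58 -> Found target at index 14!

Binary search finds 58 at index 14 after 3 comparisons. The search repeatedly halves the search space by comparing with the middle element.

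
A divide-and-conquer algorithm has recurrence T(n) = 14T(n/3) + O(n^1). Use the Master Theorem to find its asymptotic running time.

Master Theorem for T(n) = 14T(n/3) + O(n^1):

a = 14, b = 3, c = 1
log_b(a) = log_3(14) = 2.4022

Case 1: c = 1 < log_3(14) = 2.4022
T(n) = O(n^(log_3 14))

For T(n) = 14T(n/3) + O(n^1): log_3(14) = 2.4022. This is Case 1 of the Master Theorem (c < log_b(a), work dominated by leaves), giving O(n^(log_3 14)).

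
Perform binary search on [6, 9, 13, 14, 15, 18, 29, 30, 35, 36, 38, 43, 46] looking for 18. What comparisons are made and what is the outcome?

Binary search for 18 in [6, 9, 13, 14, 15, 18, 29, 30, 35, 36, 38, 43, 46]:

lo=0, hi=12, mid=6, arr[mid]=29 -> 29 > 18, search left half
lo=0, hi=5, mid=2, arr[mid]=13 -> 13 < 18, search right half
lo=3, hi=5, mid=4, arr[mid]=15 -> 15 < 18, search right half
lo=5, hi=5, mid=5, arr[mid]=18 -> Found target at index 5!

Binary search finds 18 at index 5 after 4 comparisons. The search repeatedly halves the search space by comparing with the middle element.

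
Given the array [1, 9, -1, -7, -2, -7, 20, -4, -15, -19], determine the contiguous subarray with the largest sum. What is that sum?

Using Kadane's algorithm on [1, 9, -1, -7, -2, -7, 20, -4, -15, -19]:

Scanning through the array:
Position 1 (value 9): max_ending_here = 10, max_so_far = 10
Position 2 (value -1): max_ending_here = 9, max_so_far = 10
Position 3 (value -7): max_ending_here = 2, max_so_far = 10
Position 4 (value -2): max_ending_here = 0, max_so_far = 10
Position 5 (value -7): max_ending_here = -7, max_so_far = 10
Position 6 (value 20): max_ending_here = 20, max_so_far = 20
Position 7 (value -4): max_ending_here = 16, max_so_far = 20
Position 8 (value -15): max_ending_here = 1, max_so_far = 20
Position 9 (value -19): max_ending_here = -18, max_so_far = 20

Maximum subarray: [20]
Maximum sum: 20

The maximum subarray is [20] with sum 20. This subarray runs from index 6 to index 6.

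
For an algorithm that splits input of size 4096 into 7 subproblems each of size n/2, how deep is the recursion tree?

For divide and conquer with division factor 2:

Problem sizes at each level:
Level 0: 4096
Level 1: 2048
Level 2: 1024
Level 3: 512
Level 4: 256
Level 5: 128
Level 6: 64
Level 7: 32
Level 8: 16
Level 9: 8
Level 10: 4
Level 11: 2
Level 12: 1

The root is level 0 and the size-1 base case is level 12 (the tree spans levels 0 through 12, i.e. 13 levels counting the root), so the depth is the number of divisions: log_2(4096) = 12

The recursion tree depth is log_2(4096) = 12. At each level, the problem size is divided by 2, so it takes 12 divisions to reduce to a base case of size 1. The algorithm makes 7 recursive calls at each level.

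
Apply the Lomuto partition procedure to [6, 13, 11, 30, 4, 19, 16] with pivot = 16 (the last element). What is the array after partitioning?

Lomuto partition with pivot = 16:

Initial array: [6, 13, 11, 30, 4, 19, 16]

arr[0]=6 <= 16: swap with position 0, array becomes [6, 13, 11, 30, 4, 19, 16]
arr[1]=13 <= 16: swap with position 1, array becomes [6, 13, 11, 30, 4, 19, 16]
arr[2]=11 <= 16: swap with position 2, array becomes [6, 13, 11, 30, 4, 19, 16]
arr[3]=30 > 16: no swap
arr[4]=4 <= 16: swap with position 3, array becomes [6, 13, 11, 4, 30, 19, 16]
arr[5]=19 > 16: no swap

Place pivot at position 4: [6, 13, 11, 4, 16, 19, 30]
Pivot position: 4

After partitioning with pivot 16, the array becomes [6, 13, 11, 4, 16, 19, 30]. The pivot is placed at index 4. All elements to the left of the pivot are <= 16, and all elements to the right are > 16.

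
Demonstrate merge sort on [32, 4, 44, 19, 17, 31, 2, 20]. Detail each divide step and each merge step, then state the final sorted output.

Merge sort trace:

Split: [32, 4, 44, 19, 17, 31, 2, 20] -> [32, 4, 44, 19] and [17, 31, 2, 20]
  Split: [32, 4, 44, 19] -> [32, 4] and [44, 19]
    Split: [32, 4] -> [32] and [4]
    Merge: [32] + [4] -> [4, 32]
    Split: [44, 19] -> [44] and [19]
    Merge: [44] + [19] -> [19, 44]
  Merge: [4, 32] + [19, 44] -> [4, 19, 32, 44]
  Split: [17, 31, 2, 20] -> [17, 31] and [2, 20]
    Split: [17, 31] -> [17] and [31]
    Merge: [17] + [31] -> [17, 31]
    Split: [2, 20] -> [2] and [20]
    Merge: [2] + [20] -> [2, 20]
  Merge: [17, 31] + [2, 20] -> [2, 17, 20, 31]
Merge: [4, 19, 32, 44] + [2, 17, 20, 31] -> [2, 4, 17, 19, 20, 31, 32, 44]

Final sorted array: [2, 4, 17, 19, 20, 31, 32, 44]

The merge sort proceeds by recursively splitting the array and merging sorted halves.
After all merges, the sorted array is [2, 4, 17, 19, 20, 31, 32, 44].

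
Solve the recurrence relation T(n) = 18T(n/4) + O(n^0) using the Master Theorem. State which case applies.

Master Theorem for T(n) = 18T(n/4) + O(n^0):

a = 18, b = 4, c = 0
log_b(a) = log_4(18) = 2.0850

Case 1: c = 0 < log_4(18) = 2.0850
T(n) = O(n^(log_4 18))

For T(n) = 18T(n/4) + O(n^0): log_4(18) = 2.0850. This is Case 1 of the Master Theorem (c < log_b(a), work dominated by leaves), giving O(n^(log_4 18)).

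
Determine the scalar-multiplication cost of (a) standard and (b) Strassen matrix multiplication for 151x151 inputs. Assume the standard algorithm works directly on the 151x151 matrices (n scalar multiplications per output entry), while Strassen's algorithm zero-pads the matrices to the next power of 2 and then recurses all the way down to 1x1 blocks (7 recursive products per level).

Matrix multiplication for 151x151 matrices:

Strassen's algorithm requires power-of-2 dimensions. Pad 151x151 to 256x256 (next power of 2).

Standard algorithm: 151^3 = 3442951 multiplications
Strassen's algorithm: 7^(log2(256)) = 7^8 = 5764801 multiplications
Difference: 3442951 - 5764801 = -2321850 (Strassen uses MORE here due to padding overhead — for small or just-over-power-of-2 n, padding can outweigh the per-level savings)

Standard: 3442951 multiplications (151^3). Strassen: 5764801 multiplications (7^8, after padding to 256x256). Strassen reduces 8 recursive multiplications to 7 at each level.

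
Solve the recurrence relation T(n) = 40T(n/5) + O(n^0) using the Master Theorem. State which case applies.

Master Theorem for T(n) = 40T(n/5) + O(n^0):

a = 40, b = 5, c = 0
log_b(a) = log_5(40) = 2.2920

Case 1: c = 0 < log_5(40) = 2.2920
T(n) = O(n^(log_5 40))

For T(n) = 40T(n/5) + O(n^0): log_5(40) = 2.2920. This is Case 1 of the Master Theorem (c < log_b(a), work dominated by leaves), giving O(n^(log_5 40)).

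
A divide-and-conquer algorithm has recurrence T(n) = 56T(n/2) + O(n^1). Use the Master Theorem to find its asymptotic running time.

Master Theorem for T(n) = 56T(n/2) + O(n^1):

a = 56, b = 2, c = 1
log_b(a) = log_2(56) = 5.8074

Case 1: c = 1 < log_2(56) = 5.8074
T(n) = O(n^(log_2 56))

For T(n) = 56T(n/2) + O(n^1): log_2(56) = 5.8074. This is Case 1 of the Master Theorem (c < log_b(a), work dominated by leaves), giving O(n^(log_2 56)).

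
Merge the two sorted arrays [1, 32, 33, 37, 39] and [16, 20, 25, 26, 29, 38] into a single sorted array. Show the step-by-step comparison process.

Merging process:

Compare 1 vs 16: take 1 from left. Merged: [1]
Compare 32 vs 16: take 16 from right. Merged: [1, 16]
Compare 32 vs 20: take 20 from right. Merged: [1, 16, 20]
Compare 32 vs 25: take 25 from right. Merged: [1, 16, 20, 25]
Compare 32 vs 26: take 26 from right. Merged: [1, 16, 20, 25, 26]
Compare 32 vs 29: take 29 from right. Merged: [1, 16, 20, 25, 26, 29]
Compare 32 vs 38: take 32 from left. Merged: [1, 16, 20, 25, 26, 29, 32]
Compare 33 vs 38: take 33 from left. Merged: [1, 16, 20, 25, 26, 29, 32, 33]
Compare 37 vs 38: take 37 from left. Merged: [1, 16, 20, 25, 26, 29, 32, 33, 37]
Compare 39 vs 38: take 38 from right. Merged: [1, 16, 20, 25, 26, 29, 32, 33, 37, 38]
Append remaining from left: [39]. Merged: [1, 16, 20, 25, 26, 29, 32, 33, 37, 38, 39]

Final merged array: [1, 16, 20, 25, 26, 29, 32, 33, 37, 38, 39]
Total comparisons: 10

The merged array is [1, 16, 20, 25, 26, 29, 32, 33, 37, 38, 39], requiring 10 comparisons. The merge step runs in O(n) time where n is the total number of elements.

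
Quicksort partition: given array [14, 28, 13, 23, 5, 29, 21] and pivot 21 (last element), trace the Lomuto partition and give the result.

Lomuto partition with pivot = 21:

Initial array: [14, 28, 13, 23, 5, 29, 21]

arr[0]=14 <= 21: swap with position 0, array becomes [14, 28, 13, 23, 5, 29, 21]
arr[1]=28 > 21: no swap
arr[2]=13 <= 21: swap with position 1, array becomes [14, 13, 28, 23, 5, 29, 21]
arr[3]=23 > 21: no swap
arr[4]=5 <= 21: swap with position 2, array becomes [14, 13, 5, 23, 28, 29, 21]
arr[5]=29 > 21: no swap

Place pivot at position 3: [14, 13, 5, 21, 28, 29, 23]
Pivot position: 3

After partitioning with pivot 21, the array becomes [14, 13, 5, 21, 28, 29, 23]. The pivot is placed at index 3. All elements to the left of the pivot are <= 21, and all elements to the right are > 21.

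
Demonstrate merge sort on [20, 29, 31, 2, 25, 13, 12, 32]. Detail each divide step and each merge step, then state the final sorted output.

Merge sort trace:

Split: [20, 29, 31, 2, 25, 13, 12, 32] -> [20, 29, 31, 2] and [25, 13, 12, 32]
  Split: [20, 29, 31, 2] -> [20, 29] and [31, 2]
    Split: [20, 29] -> [20] and [29]
    Merge: [20] + [29] -> [20, 29]
    Split: [31, 2] -> [31] and [2]
    Merge: [31] + [2] -> [2, 31]
  Merge: [20, 29] + [2, 31] -> [2, 20, 29, 31]
  Split: [25, 13, 12, 32] -> [25, 13] and [12, 32]
    Split: [25, 13] -> [25] and [13]
    Merge: [25] + [13] -> [13, 25]
    Split: [12, 32] -> [12] and [32]
    Merge: [12] + [32] -> [12, 32]
  Merge: [13, 25] + [12, 32] -> [12, 13, 25, 32]
Merge: [2, 20, 29, 31] + [12, 13, 25, 32] -> [2, 12, 13, 20, 25, 29, 31, 32]

Final sorted array: [2, 12, 13, 20, 25, 29, 31, 32]

The merge sort proceeds by recursively splitting the array and merging sorted halves.
After all merges, the sorted array is [2, 12, 13, 20, 25, 29, 31, 32].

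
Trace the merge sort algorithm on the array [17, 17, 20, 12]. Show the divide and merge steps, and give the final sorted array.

Merge sort trace:

Split: [17, 17, 20, 12] -> [17, 17] and [20, 12]
  Split: [17, 17] -> [17] and [17]
  Merge: [17] + [17] -> [17, 17]
  Split: [20, 12] -> [20] and [12]
  Merge: [20] + [12] -> [12, 20]
Merge: [17, 17] + [12, 20] -> [12, 17, 17, 20]

Final sorted array: [12, 17, 17, 20]

The merge sort proceeds by recursively splitting the array and merging sorted halves.
After all merges, the sorted array is [12, 17, 17, 20].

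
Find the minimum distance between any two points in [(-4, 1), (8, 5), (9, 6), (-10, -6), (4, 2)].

Computing all pairwise distances among 5 points:

d((-4, 1), (8, 5)) = 12.6491
d((-4, 1), (9, 6)) = 13.9284
d((-4, 1), (-10, -6)) = 9.2195
d((-4, 1), (4, 2)) = 8.0623
d((8, 5), (9, 6)) = 1.4142 <-- minimum
d((8, 5), (-10, -6)) = 21.095
d((8, 5), (4, 2)) = 5.0
d((9, 6), (-10, -6)) = 22.4722
d((9, 6), (4, 2)) = 6.4031
d((-10, -6), (4, 2)) = 16.1245

Closest pair: (8, 5) and (9, 6) with distance 1.4142

The closest pair is (8, 5) and (9, 6) with Euclidean distance 1.4142. For 5 points, brute-force pairwise comparison is shown above. For large n, the divide-and-conquer algorithm (sort by x, recurse on halves, check the dividing strip) achieves O(n log n).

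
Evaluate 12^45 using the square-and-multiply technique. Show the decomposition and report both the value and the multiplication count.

Computing 12^45 by squaring (build up from 12^1; each line after the first costs one multiplication):

12^1 = 12
12^2 = (12^1)^2 = 12^2 = 144
12^4 = (12^2)^2 = 144^2 = 20736
12^5 = 12 * 12^4 = 12 * 20736 = 248832
12^10 = (12^5)^2 = 248832^2 = 61917364224
12^11 = 12 * 12^10 = 12 * 61917364224 = 743008370688
12^22 = (12^11)^2 = 743008370688^2 = 552061438912436417593344
12^44 = (12^22)^2 = 552061438912436417593344^2 = 304771832334069766392840191887919236168953102336
12^45 = 12 * 12^44 = 12 * 304771832334069766392840191887919236168953102336 = 3657261988008837196714082302655030834027437228032

Result: 3657261988008837196714082302655030834027437228032
Multiplications needed: 8 (8 lines after 12^1)

12^45 = 3657261988008837196714082302655030834027437228032. Using exponentiation by squaring, this requires 8 multiplications. The key idea: if the exponent is even, square the half-power; if odd, multiply by the base once.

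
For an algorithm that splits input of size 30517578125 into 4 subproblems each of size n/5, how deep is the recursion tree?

For divide and conquer with division factor 5:

Problem sizes at each level:
Level 0: 30517578125
Level 1: 6103515625
Level 2: 1220703125
Level 3: 244140625
Level 4: 48828125
Level 5: 9765625
Level 6: 1953125
Level 7: 390625
Level 8: 78125
Level 9: 15625
Level 10: 3125
Level 11: 625
Level 12: 125
Level 13: 25
Level 14: 5
Level 15: 1

The root is level 0 and the size-1 base case is level 15 (the tree spans levels 0 through 15, i.e. 16 levels counting the root), so the depth is the number of divisions: log_5(30517578125) = 15

The recursion tree depth is log_5(30517578125) = 15. At each level, the problem size is divided by 5, so it takes 15 divisions to reduce to a base case of size 1. The algorithm makes 4 recursive calls at each level.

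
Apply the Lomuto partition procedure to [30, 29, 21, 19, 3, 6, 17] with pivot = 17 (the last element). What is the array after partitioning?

Lomuto partition with pivot = 17:

Initial array: [30, 29, 21, 19, 3, 6, 17]

arr[0]=30 > 17: no swap
arr[1]=29 > 17: no swap
arr[2]=21 > 17: no swap
arr[3]=19 > 17: no swap
arr[4]=3 <= 17: swap with position 0, array becomes [3, 29, 21, 19, 30, 6, 17]
arr[5]=6 <= 17: swap with position 1, array becomes [3, 6, 21, 19, 30, 29, 17]

Place pivot at position 2: [3, 6, 17, 19, 30, 29, 21]
Pivot position: 2

After partitioning with pivot 17, the array becomes [3, 6, 17, 19, 30, 29, 21]. The pivot is placed at index 2. All elements to the left of the pivot are <= 17, and all elements to the right are > 17.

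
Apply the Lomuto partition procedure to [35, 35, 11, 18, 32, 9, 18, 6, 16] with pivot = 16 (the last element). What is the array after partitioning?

Lomuto partition with pivot = 16:

Initial array: [35, 35, 11, 18, 32, 9, 18, 6, 16]

arr[0]=35 > 16: no swap
arr[1]=35 > 16: no swap
arr[2]=11 <= 16: swap with position 0, array becomes [11, 35, 35, 18, 32, 9, 18, 6, 16]
arr[3]=18 > 16: no swap
arr[4]=32 > 16: no swap
arr[5]=9 <= 16: swap with position 1, array becomes [11, 9, 35, 18, 32, 35, 18, 6, 16]
arr[6]=18 > 16: no swap
arr[7]=6 <= 16: swap with position 2, array becomes [11, 9, 6, 18, 32, 35, 18, 35, 16]

Place pivot at position 3: [11, 9, 6, 16, 32, 35, 18, 35, 18]
Pivot position: 3

After partitioning with pivot 16, the array becomes [11, 9, 6, 16, 32, 35, 18, 35, 18]. The pivot is placed at index 3. All elements to the left of the pivot are <= 16, and all elements to the right are > 16.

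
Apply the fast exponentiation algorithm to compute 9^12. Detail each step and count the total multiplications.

Computing 9^12 by squaring (build up from 9^1; each line after the first costs one multiplication):

9^1 = 9
9^2 = (9^1)^2 = 9^2 = 81
9^3 = 9 * 9^2 = 9 * 81 = 729
9^6 = (9^3)^2 = 729^2 = 531441
9^12 = (9^6)^2 = 531441^2 = 282429536481

Result: 282429536481
Multiplications needed: 4 (4 lines after 9^1)

9^12 = 282429536481. Using exponentiation by squaring, this requires 4 multiplications. The key idea: if the exponent is even, square the half-power; if odd, multiply by the base once.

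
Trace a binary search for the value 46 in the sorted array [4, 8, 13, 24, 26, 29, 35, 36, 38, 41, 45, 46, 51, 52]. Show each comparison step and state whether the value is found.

Binary search for 46 in [4, 8, 13, 24, 26, 29, 35, 36, 38, 41, 45, 46, 51, 52]:

lo=0, hi=13, mid=6, arr[mid]=35 -> 35 < 46, search right half
lo=7, hi=13, mid=10, arr[mid]=45 -> 45 < 46, search right half
lo=11, hi=13, mid=12, arr[mid]=51 -> 51 > 46, search left half
lo=11, hi=11, mid=11, arr[mid]=46 -> Found target at index 11!

Binary search finds 46 at index 11 after 4 comparisons. The search repeatedly halves the search space by comparing with the middle element.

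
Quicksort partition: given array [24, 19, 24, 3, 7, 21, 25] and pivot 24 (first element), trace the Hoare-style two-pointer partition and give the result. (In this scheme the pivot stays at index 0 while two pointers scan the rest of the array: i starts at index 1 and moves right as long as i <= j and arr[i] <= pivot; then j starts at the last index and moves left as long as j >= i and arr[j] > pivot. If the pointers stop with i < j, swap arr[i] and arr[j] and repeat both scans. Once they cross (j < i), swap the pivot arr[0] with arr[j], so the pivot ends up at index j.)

Hoare-style two-pointer partition with pivot = 24:

Initial array: [24, 19, 24, 3, 7, 21, 25]

Pointers start at i = 1, j = 6.
i ends at 6, j ends at 5: the pointers have crossed (j < i), so scanning stops.

Swap pivot arr[0] with arr[5] to place pivot at position 5: [21, 19, 24, 3, 7, 24, 25]
Pivot position: 5

After partitioning with pivot 24, the array becomes [21, 19, 24, 3, 7, 24, 25]. The pivot is placed at index 5. All elements to the left of the pivot are <= 24, and all elements to the right are > 24.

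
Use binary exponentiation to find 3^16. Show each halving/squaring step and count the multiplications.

Computing 3^16 by squaring (build up from 3^1; each line after the first costs one multiplication):

3^1 = 3
3^2 = (3^1)^2 = 3^2 = 9
3^4 = (3^2)^2 = 9^2 = 81
3^8 = (3^4)^2 = 81^2 = 6561
3^16 = (3^8)^2 = 6561^2 = 43046721

Result: 43046721
Multiplications needed: 4 (4 lines after 3^1)

3^16 = 43046721. Using exponentiation by squaring, this requires 4 multiplications. The key idea: if the exponent is even, square the half-power; if odd, multiply by the base once.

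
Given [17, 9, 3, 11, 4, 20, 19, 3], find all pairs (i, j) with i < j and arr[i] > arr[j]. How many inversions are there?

Finding inversions in [17, 9, 3, 11, 4, 20, 19, 3]:

(0, 1): arr[0]=17 > arr[1]=9
(0, 2): arr[0]=17 > arr[2]=3
(0, 3): arr[0]=17 > arr[3]=11
(0, 4): arr[0]=17 > arr[4]=4
(0, 7): arr[0]=17 > arr[7]=3
(1, 2): arr[1]=9 > arr[2]=3
(1, 4): arr[1]=9 > arr[4]=4
(1, 7): arr[1]=9 > arr[7]=3
(3, 4): arr[3]=11 > arr[4]=4
(3, 7): arr[3]=11 > arr[7]=3
(4, 7): arr[4]=4 > arr[7]=3
(5, 6): arr[5]=20 > arr[6]=19
(5, 7): arr[5]=20 > arr[7]=3
(6, 7): arr[6]=19 > arr[7]=3

Total inversions: 14

The array has 14 inversion(s): (0,1), (0,2), (0,3), (0,4), (0,7), (1,2), (1,4), (1,7), (3,4), (3,7), (4,7), (5,6), (5,7), (6,7). Each pair (i,j) satisfies i < j and arr[i] > arr[j].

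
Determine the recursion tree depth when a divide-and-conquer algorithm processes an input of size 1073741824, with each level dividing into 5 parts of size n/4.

For divide and conquer with division factor 4:

Problem sizes at each level:
Level 0: 1073741824
Level 1: 268435456
Level 2: 67108864
Level 3: 16777216
Level 4: 4194304
Level 5: 1048576
Level 6: 262144
Level 7: 65536
Level 8: 16384
Level 9: 4096
Level 10: 1024
Level 11: 256
Level 12: 64
Level 13: 16
Level 14: 4
Level 15: 1

The root is level 0 and the size-1 base case is level 15 (the tree spans levels 0 through 15, i.e. 16 levels counting the root), so the depth is the number of divisions: log_4(1073741824) = 15

The recursion tree depth is log_4(1073741824) = 15. At each level, the problem size is divided by 4, so it takes 15 divisions to reduce to a base case of size 1. The algorithm makes 5 recursive calls at each level.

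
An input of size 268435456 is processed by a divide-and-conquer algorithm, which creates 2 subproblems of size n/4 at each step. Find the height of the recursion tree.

For divide and conquer with division factor 4:

Problem sizes at each level:
Level 0: 268435456
Level 1: 67108864
Level 2: 16777216
Level 3: 4194304
Level 4: 1048576
Level 5: 262144
Level 6: 65536
Level 7: 16384
Level 8: 4096
Level 9: 1024
Level 10: 256
Level 11: 64
Level 12: 16
Level 13: 4
Level 14: 1

The root is level 0 and the size-1 base case is level 14 (the tree spans levels 0 through 14, i.e. 15 levels counting the root), so the depth is the number of divisions: log_4(268435456) = 14

The recursion tree depth is log_4(268435456) = 14. At each level, the problem size is divided by 4, so it takes 14 divisions to reduce to a base case of size 1. The algorithm makes 2 recursive calls at each level.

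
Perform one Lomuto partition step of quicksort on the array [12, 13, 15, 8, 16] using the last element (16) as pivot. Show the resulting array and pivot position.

Lomuto partition with pivot = 16:

Initial array: [12, 13, 15, 8, 16]

arr[0]=12 <= 16: swap with position 0, array becomes [12, 13, 15, 8, 16]
arr[1]=13 <= 16: swap with position 1, array becomes [12, 13, 15, 8, 16]
arr[2]=15 <= 16: swap with position 2, array becomes [12, 13, 15, 8, 16]
arr[3]=8 <= 16: swap with position 3, array becomes [12, 13, 15, 8, 16]

Place pivot at position 4: [12, 13, 15, 8, 16]
Pivot position: 4

After partitioning with pivot 16, the array becomes [12, 13, 15, 8, 16]. The pivot is placed at index 4. All elements to the left of the pivot are <= 16, and all elements to the right are > 16.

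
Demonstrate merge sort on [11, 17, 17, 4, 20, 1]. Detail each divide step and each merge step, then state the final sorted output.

Merge sort trace:

Split: [11, 17, 17, 4, 20, 1] -> [11, 17, 17] and [4, 20, 1]
  Split: [11, 17, 17] -> [11] and [17, 17]
    Split: [17, 17] -> [17] and [17]
    Merge: [17] + [17] -> [17, 17]
  Merge: [11] + [17, 17] -> [11, 17, 17]
  Split: [4, 20, 1] -> [4] and [20, 1]
    Split: [20, 1] -> [20] and [1]
    Merge: [20] + [1] -> [1, 20]
  Merge: [4] + [1, 20] -> [1, 4, 20]
Merge: [11, 17, 17] + [1, 4, 20] -> [1, 4, 11, 17, 17, 20]

Final sorted array: [1, 4, 11, 17, 17, 20]

The merge sort proceeds by recursively splitting the array and merging sorted halves.
After all merges, the sorted array is [1, 4, 11, 17, 17, 20].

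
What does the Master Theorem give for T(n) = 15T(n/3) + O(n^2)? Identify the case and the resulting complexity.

Master Theorem for T(n) = 15T(n/3) + O(n^2):

a = 15, b = 3, c = 2
log_b(a) = log_3(15) = 2.4650

Case 1: c = 2 < log_3(15) = 2.4650
T(n) = O(n^(log_3 15))

For T(n) = 15T(n/3) + O(n^2): log_3(15) = 2.4650. This is Case 1 of the Master Theorem (c < log_b(a), work dominated by leaves), giving O(n^(log_3 15)).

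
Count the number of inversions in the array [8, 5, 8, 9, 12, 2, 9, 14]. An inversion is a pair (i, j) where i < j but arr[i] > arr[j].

Finding inversions in [8, 5, 8, 9, 12, 2, 9, 14]:

(0, 1): arr[0]=8 > arr[1]=5
(0, 5): arr[0]=8 > arr[5]=2
(1, 5): arr[1]=5 > arr[5]=2
(2, 5): arr[2]=8 > arr[5]=2
(3, 5): arr[3]=9 > arr[5]=2
(4, 5): arr[4]=12 > arr[5]=2
(4, 6): arr[4]=12 > arr[6]=9

Total inversions: 7

The array has 7 inversion(s): (0,1), (0,5), (1,5), (2,5), (3,5), (4,5), (4,6). Each pair (i,j) satisfies i < j and arr[i] > arr[j].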